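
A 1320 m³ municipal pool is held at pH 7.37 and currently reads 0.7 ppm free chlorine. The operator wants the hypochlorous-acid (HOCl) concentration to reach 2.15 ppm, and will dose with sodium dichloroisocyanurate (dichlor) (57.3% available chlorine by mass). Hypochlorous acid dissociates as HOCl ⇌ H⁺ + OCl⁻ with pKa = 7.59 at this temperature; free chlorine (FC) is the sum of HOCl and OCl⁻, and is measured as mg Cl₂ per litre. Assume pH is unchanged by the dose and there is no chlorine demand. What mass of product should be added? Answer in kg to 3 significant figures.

Volume: 1320 m³ = 1,320,000 L.
[OCl⁻]/[HOCl] = 10^(pH − pKa) = 10^(7.37 − 7.59) = 0.6026; fraction as HOCl = 1/(1 + 0.6026) = 0.624.
Free chlorine required for 2.15 ppm HOCl: 2.15 / 0.624 = 3.446 ppm.
FC to add: 3.446 − 0.7 = 2.746 mg/L as Cl₂.
Cl₂ equivalent: 2.746 mg/L × 1,320,000 L = 3624 g.
Product at 57.3% available Cl: 3624 / 0.573 = 6325 g.

6.32 kg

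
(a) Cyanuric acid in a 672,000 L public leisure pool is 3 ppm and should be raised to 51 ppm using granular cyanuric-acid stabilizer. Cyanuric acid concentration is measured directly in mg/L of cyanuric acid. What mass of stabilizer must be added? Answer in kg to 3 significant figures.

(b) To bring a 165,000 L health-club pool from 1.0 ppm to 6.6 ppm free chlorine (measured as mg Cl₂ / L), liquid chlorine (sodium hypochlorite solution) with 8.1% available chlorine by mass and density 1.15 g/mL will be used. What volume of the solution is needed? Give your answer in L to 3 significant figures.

(a) CYA to add: (51 − 3) = 48 mg/L × 672,000 L = 32,260 g cyanuric acid.

(b) Chlorine deficit: 6.6 − 1.0 = 5.6 ppm = 5.6 mg/L as Cl₂.
(b) Cl₂ equivalent needed: 5.6 mg/L × 165,000 L = 924,000 mg = 924 g.
(b) Product at 8.1% available chlorine: 924 / 0.081 = 11,410 g.
(b) Volume at density 1.15 g/mL: 11,410 g ÷ 1.15 g/mL = 9919 mL.

(a) 32.3 kg; (b) 9.92 L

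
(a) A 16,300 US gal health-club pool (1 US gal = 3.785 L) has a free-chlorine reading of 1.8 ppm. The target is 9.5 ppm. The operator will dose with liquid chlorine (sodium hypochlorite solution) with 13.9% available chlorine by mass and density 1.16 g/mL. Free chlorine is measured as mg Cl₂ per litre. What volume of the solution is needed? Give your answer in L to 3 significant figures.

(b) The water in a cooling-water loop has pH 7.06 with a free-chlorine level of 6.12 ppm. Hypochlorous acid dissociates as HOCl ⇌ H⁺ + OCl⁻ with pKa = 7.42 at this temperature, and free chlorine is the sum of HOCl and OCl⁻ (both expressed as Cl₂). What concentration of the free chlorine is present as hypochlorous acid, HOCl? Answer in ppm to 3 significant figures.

(a) Volume: 16,300 US gal × 3.785 L/gal = 61,696 L.
(a) Chlorine deficit: 9.5 − 1.8 = 7.7 ppm = 7.7 mg/L as Cl₂.
(a) Cl₂ equivalent needed: 7.7 mg/L × 61,696 L = 475,100 mg = 475.1 g.
(a) Product at 13.9% available chlorine: 475.1 / 0.139 = 3418 g.
(a) Volume at density 1.16 g/mL: 3418 g ÷ 1.16 g/mL = 2946 mL.

(b) [OCl⁻]/[HOCl] = 10^(pH − pKa) = 10^(7.06 − 7.42) = 10^-0.36 = 0.4365.
(b) Fraction as HOCl = 1 / (1 + 0.4365) = 0.6961.
(b) HOCl = 0.6961 × 6.12 ppm = 4.26 ppm.

(a) 2.95 L; (b) 4.26 ppm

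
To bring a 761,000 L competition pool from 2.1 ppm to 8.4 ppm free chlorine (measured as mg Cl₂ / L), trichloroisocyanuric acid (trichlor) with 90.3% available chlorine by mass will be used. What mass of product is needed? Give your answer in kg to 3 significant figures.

Chlorine deficit: 8.4 − 2.1 = 6.3 ppm = 6.3 mg/L as Cl₂.
Cl₂ equivalent needed: 6.3 mg/L × 761,000 L = 4,794,000 mg = 4794 g.
Product at 90.3% available chlorine: 4794 / 0.903 = 5309 g.

5.31 kg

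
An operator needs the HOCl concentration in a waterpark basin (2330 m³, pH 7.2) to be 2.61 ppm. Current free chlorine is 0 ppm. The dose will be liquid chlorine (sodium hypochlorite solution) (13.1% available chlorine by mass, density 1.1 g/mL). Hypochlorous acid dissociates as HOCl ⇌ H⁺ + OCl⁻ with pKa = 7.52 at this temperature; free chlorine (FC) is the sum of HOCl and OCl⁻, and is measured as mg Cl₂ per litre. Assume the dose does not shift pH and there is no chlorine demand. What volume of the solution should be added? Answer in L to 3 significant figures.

62.4 L

Volume: 2330 m³ = 2,330,000 L.
[OCl⁻]/[HOCl] = 10^(pH − pKa) = 10^(7.2 − 7.52) = 0.4786; fraction as HOCl = 1/(1 + 0.4786) = 0.6763.
Free chlorine required for 2.61 ppm HOCl: 2.61 / 0.6763 = 3.859 ppm.
FC to add: 3.859 − 0 = 3.859 mg/L as Cl₂.
Cl₂ equivalent: 3.859 mg/L × 2,330,000 L = 8992 g.
Product at 13.1% available Cl: 8992 / 0.131 = 68,640 g.
Volume: 68,640 g ÷ 1.1 g/mL = 62,400 mL.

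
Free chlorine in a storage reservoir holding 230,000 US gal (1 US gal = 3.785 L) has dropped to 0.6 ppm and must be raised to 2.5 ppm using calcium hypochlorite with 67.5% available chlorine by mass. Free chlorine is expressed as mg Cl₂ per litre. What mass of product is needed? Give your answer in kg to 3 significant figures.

2.45 kg

Volume: 230,000 US gal × 3.785 L/gal = 870,550 L.
Chlorine deficit: 2.5 − 0.6 = 1.9 ppm = 1.9 mg/L as Cl₂.
Cl₂ equivalent needed: 1.9 mg/L × 870,550 L = 1,654,000 mg = 1654 g.
Product at 67.5% available chlorine: 1654 / 0.675 = 2450 g.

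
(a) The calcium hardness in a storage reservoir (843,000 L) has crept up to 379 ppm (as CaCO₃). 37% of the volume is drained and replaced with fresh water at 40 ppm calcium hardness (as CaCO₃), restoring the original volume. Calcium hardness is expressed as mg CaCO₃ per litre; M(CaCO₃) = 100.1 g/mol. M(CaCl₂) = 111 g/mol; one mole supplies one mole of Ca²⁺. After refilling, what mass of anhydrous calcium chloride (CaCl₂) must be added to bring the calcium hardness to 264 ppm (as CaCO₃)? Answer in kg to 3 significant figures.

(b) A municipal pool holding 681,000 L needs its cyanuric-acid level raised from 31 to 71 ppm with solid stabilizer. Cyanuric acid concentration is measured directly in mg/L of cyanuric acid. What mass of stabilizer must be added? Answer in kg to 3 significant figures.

(a) After draining 37% and refilling: 379 × 0.63 + 40 × 0.37 = 253.57 ppm.
(a) Deficit to target: 264 − 253.57 = 10.43 mg/L.
(a) As CaCO₃: 10.43 mg/L × 843,000 L = 8792 g; ÷ 100.1 = 87.84 mol Ca²⁺.
(a) Mass: 87.84 × 111 = 9750 g.

(b) CYA to add: (71 − 31) = 40 mg/L × 681,000 L = 27,240 g cyanuric acid.

(a) 9.75 kg; (b) 27.2 kg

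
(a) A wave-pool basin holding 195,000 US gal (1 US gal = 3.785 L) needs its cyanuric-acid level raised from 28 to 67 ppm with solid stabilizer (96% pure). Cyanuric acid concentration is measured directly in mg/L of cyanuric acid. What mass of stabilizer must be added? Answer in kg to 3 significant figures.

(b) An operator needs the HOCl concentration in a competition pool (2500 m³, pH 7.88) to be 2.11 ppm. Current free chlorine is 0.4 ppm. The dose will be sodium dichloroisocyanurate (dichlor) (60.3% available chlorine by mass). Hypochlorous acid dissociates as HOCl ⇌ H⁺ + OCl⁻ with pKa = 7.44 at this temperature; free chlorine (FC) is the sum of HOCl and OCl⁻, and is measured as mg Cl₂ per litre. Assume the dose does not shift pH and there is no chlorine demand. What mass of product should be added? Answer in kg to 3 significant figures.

(a) Volume: 195,000 US gal × 3.785 L/gal = 738,075 L.
(a) CYA to add: (67 − 28) = 39 mg/L × 738,075 L = 28,780 g cyanuric acid.
(a) At 96% purity: 28,780 / 0.96 = 29,980 g product.

(b) Volume: 2500 m³ = 2,500,000 L.
(b) [OCl⁻]/[HOCl] = 10^(pH − pKa) = 10^(7.88 − 7.44) = 2.754; fraction as HOCl = 1/(1 + 2.754) = 0.2664.
(b) Free chlorine required for 2.11 ppm HOCl: 2.11 / 0.2664 = 7.921 ppm.
(b) FC to add: 7.921 − 0.4 = 7.521 mg/L as Cl₂.
(b) Cl₂ equivalent: 7.521 mg/L × 2,500,000 L = 18,800 g.
(b) Product at 60.3% available Cl: 18,800 / 0.603 = 31,180 g.

(a) 30.0 kg; (b) 31.2 kg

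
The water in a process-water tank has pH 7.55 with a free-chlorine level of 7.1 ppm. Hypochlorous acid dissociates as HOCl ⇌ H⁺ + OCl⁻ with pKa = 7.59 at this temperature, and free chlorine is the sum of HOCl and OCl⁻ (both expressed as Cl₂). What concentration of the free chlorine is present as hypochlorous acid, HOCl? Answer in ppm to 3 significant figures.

3.71 ppm

[OCl⁻]/[HOCl] = 10^(pH − pKa) = 10^(7.55 − 7.59) = 10^-0.04 = 0.912.
Fraction as HOCl = 1 / (1 + 0.912) = 0.523.
HOCl = 0.523 × 7.1 ppm = 3.713 ppm.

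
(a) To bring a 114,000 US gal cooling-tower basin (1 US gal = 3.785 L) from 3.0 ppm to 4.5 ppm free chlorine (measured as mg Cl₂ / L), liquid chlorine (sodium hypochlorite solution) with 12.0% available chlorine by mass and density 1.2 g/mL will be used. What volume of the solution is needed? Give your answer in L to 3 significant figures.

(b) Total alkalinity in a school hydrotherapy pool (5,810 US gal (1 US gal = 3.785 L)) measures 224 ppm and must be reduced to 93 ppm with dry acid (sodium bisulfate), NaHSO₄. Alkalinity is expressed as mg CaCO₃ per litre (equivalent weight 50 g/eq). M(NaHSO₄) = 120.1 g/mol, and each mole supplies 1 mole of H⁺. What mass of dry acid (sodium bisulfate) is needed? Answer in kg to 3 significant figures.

(a) 4.49 L; (b) 6.92 kg

(a) Volume: 114,000 US gal × 3.785 L/gal = 431,490 L.
(a) Chlorine deficit: 4.5 − 3.0 = 1.5 ppm = 1.5 mg/L as Cl₂.
(a) Cl₂ equivalent needed: 1.5 mg/L × 431,490 L = 647,200 mg = 647.2 g.
(a) Product at 12.0% available chlorine: 647.2 / 0.12 = 5394 g.
(a) Volume at density 1.2 g/mL: 5394 g ÷ 1.2 g/mL = 4495 mL.

(b) Volume: 5,810 US gal × 3.785 L/gal = 21,991 L.
(b) Alkalinity to neutralize: (224 − 93) = 131 mg/L as CaCO₃ × 21,991 L = 2881 g as CaCO₃.
(b) Equivalents of H⁺ required: 2881 ÷ 50 g/eq = 57.62 eq = 57.62 mol NaHSO₄.
(b) Mass of NaHSO₄: 57.62 × 120.1 = 6920 g.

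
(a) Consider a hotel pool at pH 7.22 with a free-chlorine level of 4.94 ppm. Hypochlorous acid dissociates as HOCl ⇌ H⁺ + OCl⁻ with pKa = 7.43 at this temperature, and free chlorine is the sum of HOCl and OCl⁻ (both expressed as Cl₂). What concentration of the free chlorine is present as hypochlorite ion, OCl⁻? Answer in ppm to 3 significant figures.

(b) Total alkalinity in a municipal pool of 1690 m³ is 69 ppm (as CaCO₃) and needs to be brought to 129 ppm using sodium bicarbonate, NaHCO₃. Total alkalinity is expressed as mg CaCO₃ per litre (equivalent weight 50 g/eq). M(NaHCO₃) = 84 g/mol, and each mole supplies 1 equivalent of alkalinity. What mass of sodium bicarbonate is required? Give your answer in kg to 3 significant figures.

(a) [OCl⁻]/[HOCl] = 10^(pH − pKa) = 10^(7.22 − 7.43) = 10^-0.21 = 0.6166.
(a) Fraction as HOCl = 1 / (1 + 0.6166) = 0.6186.
(a) OCl⁻ = (1 − 0.6186) × 4.94 ppm = 1.884 ppm.

(b) Volume: 1690 m³ = 1,690,000 L.
(b) Alkalinity to add: (129 − 69) = 60 mg/L as CaCO₃ × 1,690,000 L = 101,400 g as CaCO₃.
(b) Equivalents: 101,400 g ÷ 50 g/eq = 2028 eq.
(b) NaHCO₃ supplies 1 eq per mole → 2028 mol.
(b) Mass: 2028 mol × 84 g/mol = 170,400 g.

(a) 1.88 ppm; (b) 170 kg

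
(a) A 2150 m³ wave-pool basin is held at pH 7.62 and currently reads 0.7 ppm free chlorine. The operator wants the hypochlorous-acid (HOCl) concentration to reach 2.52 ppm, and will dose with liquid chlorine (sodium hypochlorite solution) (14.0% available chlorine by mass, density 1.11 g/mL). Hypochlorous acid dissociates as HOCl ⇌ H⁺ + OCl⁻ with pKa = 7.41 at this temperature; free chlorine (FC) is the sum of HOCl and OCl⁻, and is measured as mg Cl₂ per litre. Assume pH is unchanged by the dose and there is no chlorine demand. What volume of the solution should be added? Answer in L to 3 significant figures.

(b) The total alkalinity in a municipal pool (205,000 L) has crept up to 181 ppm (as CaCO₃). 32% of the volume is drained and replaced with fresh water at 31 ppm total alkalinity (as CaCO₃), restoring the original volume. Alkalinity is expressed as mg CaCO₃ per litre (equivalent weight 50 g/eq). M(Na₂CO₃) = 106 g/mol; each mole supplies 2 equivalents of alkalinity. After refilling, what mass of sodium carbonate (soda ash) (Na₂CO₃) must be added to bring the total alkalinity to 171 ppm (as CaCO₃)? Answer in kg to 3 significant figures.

(a) 81.7 L; (b) 8.26 kg

(a) Volume: 2150 m³ = 2,150,000 L.
(a) [OCl⁻]/[HOCl] = 10^(pH − pKa) = 10^(7.62 − 7.41) = 1.622; fraction as HOCl = 1/(1 + 1.622) = 0.3814.
(a) Free chlorine required for 2.52 ppm HOCl: 2.52 / 0.3814 = 6.607 ppm.
(a) FC to add: 6.607 − 0.7 = 5.907 mg/L as Cl₂.
(a) Cl₂ equivalent: 5.907 mg/L × 2,150,000 L = 12,700 g.
(a) Product at 14.0% available Cl: 12,700 / 0.14 = 90,710 g.
(a) Volume: 90,710 g ÷ 1.11 g/mL = 81,720 mL.

(b) After draining 32% and refilling: 181 × 0.68 + 31 × 0.32 = 133 ppm.
(b) Deficit to target: 171 − 133 = 38 mg/L.
(b) As CaCO₃: 38 mg/L × 205,000 L = 7790 g; ÷ 50 g/eq ÷ 2 = 77.9 mol Na₂CO₃.
(b) Mass: 77.9 × 106 = 8257 g.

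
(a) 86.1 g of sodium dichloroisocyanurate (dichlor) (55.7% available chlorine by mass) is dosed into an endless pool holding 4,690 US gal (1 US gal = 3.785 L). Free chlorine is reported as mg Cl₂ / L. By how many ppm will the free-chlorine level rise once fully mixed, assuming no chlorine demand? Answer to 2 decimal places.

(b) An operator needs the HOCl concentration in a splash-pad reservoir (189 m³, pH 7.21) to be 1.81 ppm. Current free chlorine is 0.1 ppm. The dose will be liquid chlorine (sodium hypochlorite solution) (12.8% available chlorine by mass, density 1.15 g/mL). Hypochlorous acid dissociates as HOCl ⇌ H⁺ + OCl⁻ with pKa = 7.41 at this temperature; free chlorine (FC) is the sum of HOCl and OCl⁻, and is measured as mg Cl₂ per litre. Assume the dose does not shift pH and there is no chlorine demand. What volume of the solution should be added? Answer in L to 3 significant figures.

(a) 2.70 ppm; (b) 3.66 L

(a) Volume: 4,690 US gal × 3.785 L/gal = 17,752 L.
(a) Available chlorine delivered: 86.1 g × 0.557 = 47.96 g as Cl₂.
(a) Concentration rise: 47.96 g / 17,752 L = 2.702 mg/L = 2.70 ppm.

(b) Volume: 189 m³ = 189,000 L.
(b) [OCl⁻]/[HOCl] = 10^(pH − pKa) = 10^(7.21 − 7.41) = 0.631; fraction as HOCl = 1/(1 + 0.631) = 0.6131.
(b) Free chlorine required for 1.81 ppm HOCl: 1.81 / 0.6131 = 2.952 ppm.
(b) FC to add: 2.952 − 0.1 = 2.852 mg/L as Cl₂.
(b) Cl₂ equivalent: 2.852 mg/L × 189,000 L = 539 g.
(b) Product at 12.8% available Cl: 539 / 0.128 = 4211 g.
(b) Volume: 4211 g ÷ 1.15 g/mL = 3662 mL.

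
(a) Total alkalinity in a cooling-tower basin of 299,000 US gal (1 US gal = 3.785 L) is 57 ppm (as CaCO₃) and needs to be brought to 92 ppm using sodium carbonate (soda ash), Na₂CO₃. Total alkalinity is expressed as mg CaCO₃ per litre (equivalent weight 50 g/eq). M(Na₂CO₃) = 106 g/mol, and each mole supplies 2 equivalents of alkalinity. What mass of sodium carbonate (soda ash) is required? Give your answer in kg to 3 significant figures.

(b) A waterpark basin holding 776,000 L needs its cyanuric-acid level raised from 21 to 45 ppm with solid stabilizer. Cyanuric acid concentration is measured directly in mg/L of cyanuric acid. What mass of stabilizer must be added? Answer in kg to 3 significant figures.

(a) 42.0 kg; (b) 18.6 kg

(a) Volume: 299,000 US gal × 3.785 L/gal = 1,131,715 L.
(a) Alkalinity to add: (92 − 57) = 35 mg/L as CaCO₃ × 1,131,715 L = 39,610 g as CaCO₃.
(a) Equivalents: 39,610 g ÷ 50 g/eq = 792.2 eq.
(a) Each mole of Na₂CO₃ supplies 2 eq, so 792.2 / 2 = 396.1 mol.
(a) Mass: 396.1 mol × 106 g/mol = 41,990 g.

(b) CYA to add: (45 − 21) = 24 mg/L × 776,000 L = 18,620 g cyanuric acid.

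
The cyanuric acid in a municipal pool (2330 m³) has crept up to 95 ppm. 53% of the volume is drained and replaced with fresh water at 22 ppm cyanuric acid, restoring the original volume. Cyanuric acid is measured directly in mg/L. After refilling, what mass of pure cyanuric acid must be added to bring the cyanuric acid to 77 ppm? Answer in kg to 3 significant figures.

Volume: 2330 m³ = 2,330,000 L.
After draining 53% and refilling: 95 × 0.47 + 22 × 0.53 = 56.31 ppm.
Deficit to target: 77 − 56.31 = 20.69 mg/L.
Mass: 20.69 mg/L × 2,330,000 L = 48,210 g cyanuric acid.

48.2 kg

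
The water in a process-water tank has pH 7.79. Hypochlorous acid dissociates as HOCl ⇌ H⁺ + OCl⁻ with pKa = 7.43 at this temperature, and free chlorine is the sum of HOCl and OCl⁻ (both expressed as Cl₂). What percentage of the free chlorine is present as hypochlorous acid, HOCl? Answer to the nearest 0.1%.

30.4%

[OCl⁻]/[HOCl] = 10^(pH − pKa) = 10^(7.79 − 7.43) = 10^0.36 = 2.291.
Fraction as HOCl = 1 / (1 + 2.291) = 0.3039.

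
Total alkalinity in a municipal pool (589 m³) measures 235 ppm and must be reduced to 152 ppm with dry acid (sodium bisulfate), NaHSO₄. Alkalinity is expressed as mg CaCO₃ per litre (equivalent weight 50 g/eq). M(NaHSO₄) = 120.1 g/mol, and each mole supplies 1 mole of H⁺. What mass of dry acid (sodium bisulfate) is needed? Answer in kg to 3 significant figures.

117 kg

Volume: 589 m³ = 589,000 L.
Alkalinity to neutralize: (235 − 152) = 83 mg/L as CaCO₃ × 589,000 L = 48,890 g as CaCO₃.
Equivalents of H⁺ required: 48,890 ÷ 50 g/eq = 977.7 eq = 977.7 mol NaHSO₄.
Mass of NaHSO₄: 977.7 × 120.1 = 117,400 g.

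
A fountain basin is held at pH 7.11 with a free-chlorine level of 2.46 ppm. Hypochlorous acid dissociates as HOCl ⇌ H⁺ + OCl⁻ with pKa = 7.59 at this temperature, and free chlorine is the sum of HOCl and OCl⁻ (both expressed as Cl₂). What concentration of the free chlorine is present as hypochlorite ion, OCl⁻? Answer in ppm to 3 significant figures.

0.612 ppm

[OCl⁻]/[HOCl] = 10^(pH − pKa) = 10^(7.11 − 7.59) = 10^-0.48 = 0.3311.
Fraction as HOCl = 1 / (1 + 0.3311) = 0.7512.
OCl⁻ = (1 − 0.7512) × 2.46 ppm = 0.6119 ppm.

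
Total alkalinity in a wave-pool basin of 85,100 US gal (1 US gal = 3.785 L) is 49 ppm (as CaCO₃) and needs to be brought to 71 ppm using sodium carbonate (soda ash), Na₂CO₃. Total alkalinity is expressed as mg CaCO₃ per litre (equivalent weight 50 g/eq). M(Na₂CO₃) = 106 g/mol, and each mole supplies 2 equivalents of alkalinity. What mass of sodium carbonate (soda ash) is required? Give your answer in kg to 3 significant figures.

7.51 kg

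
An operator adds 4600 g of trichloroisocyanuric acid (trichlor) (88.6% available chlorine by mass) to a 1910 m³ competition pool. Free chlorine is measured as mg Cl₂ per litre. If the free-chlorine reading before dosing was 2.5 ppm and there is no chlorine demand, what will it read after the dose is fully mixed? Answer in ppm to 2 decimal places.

Volume: 1910 m³ = 1,910,000 L.
Available chlorine delivered: 4600 g × 0.886 = 4076 g as Cl₂.
Concentration rise: 4076 g / 1,910,000 L = 2.134 mg/L = 2.13 ppm.
Final FC: 2.5 + 2.13 = 4.63 ppm.

4.63 ppm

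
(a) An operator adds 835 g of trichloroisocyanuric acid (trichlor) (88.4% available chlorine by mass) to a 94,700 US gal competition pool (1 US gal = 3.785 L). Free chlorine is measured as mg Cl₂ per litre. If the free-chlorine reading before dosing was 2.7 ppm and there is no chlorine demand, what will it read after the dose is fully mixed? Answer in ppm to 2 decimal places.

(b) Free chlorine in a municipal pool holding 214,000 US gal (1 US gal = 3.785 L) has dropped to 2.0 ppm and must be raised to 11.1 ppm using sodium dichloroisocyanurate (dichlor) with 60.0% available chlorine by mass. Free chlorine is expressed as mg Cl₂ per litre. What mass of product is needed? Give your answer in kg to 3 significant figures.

(a) Volume: 94,700 US gal × 3.785 L/gal = 358,440 L.
(a) Available chlorine delivered: 835 g × 0.884 = 738.1 g as Cl₂.
(a) Concentration rise: 738.1 g / 358,440 L = 2.059 mg/L = 2.06 ppm.
(a) Final FC: 2.7 + 2.06 = 4.76 ppm.

(b) Volume: 214,000 US gal × 3.785 L/gal = 809,990 L.
(b) Chlorine deficit: 11.1 − 2.0 = 9.1 ppm = 9.1 mg/L as Cl₂.
(b) Cl₂ equivalent needed: 9.1 mg/L × 809,990 L = 7,371,000 mg = 7371 g.
(b) Product at 60.0% available chlorine: 7371 / 0.6 = 12,280 g.

(a) 4.76 ppm; (b) 12.3 kg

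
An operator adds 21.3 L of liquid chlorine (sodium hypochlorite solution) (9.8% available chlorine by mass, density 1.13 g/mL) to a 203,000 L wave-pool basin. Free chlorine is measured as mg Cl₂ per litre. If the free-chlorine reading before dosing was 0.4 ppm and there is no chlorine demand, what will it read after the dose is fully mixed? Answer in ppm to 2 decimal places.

12.02 ppm

Mass of solution: 21.3 L × 1000 mL/L × 1.13 g/mL = 24,070 g.
Available chlorine delivered: 24,070 g × 0.098 = 2359 g as Cl₂.
Concentration rise: 2359 g / 203,000 L = 11.62 mg/L = 11.62 ppm.
Final FC: 0.4 + 11.62 = 12.02 ppm.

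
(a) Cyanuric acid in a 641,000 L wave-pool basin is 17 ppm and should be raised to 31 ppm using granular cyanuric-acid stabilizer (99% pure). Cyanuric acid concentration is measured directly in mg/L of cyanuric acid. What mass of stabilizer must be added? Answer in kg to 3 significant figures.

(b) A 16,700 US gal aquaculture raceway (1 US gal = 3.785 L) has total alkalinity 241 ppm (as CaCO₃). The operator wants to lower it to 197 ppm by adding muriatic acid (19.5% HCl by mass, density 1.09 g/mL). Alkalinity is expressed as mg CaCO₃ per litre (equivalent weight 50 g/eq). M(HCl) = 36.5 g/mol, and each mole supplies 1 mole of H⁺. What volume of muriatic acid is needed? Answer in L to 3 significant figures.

(a) 9.06 kg; (b) 9.55 L

(a) CYA to add: (31 − 17) = 14 mg/L × 641,000 L = 8974 g cyanuric acid.
(a) At 99% purity: 8974 / 0.99 = 9065 g product.

(b) Volume: 16,700 US gal × 3.785 L/gal = 63,210 L.
(b) Alkalinity to neutralize: (241 − 197) = 44 mg/L as CaCO₃ × 63,210 L = 2781 g as CaCO₃.
(b) Equivalents of H⁺ required: 2781 ÷ 50 g/eq = 55.62 eq = 55.62 mol HCl.
(b) Mass of HCl: 55.62 × 36.5 = 2030 g.
(b) Mass of 19.5% solution: 2030 / 0.195 = 10,410 g.
(b) Volume: 10,410 g ÷ 1.09 g/mL = 9552 mL.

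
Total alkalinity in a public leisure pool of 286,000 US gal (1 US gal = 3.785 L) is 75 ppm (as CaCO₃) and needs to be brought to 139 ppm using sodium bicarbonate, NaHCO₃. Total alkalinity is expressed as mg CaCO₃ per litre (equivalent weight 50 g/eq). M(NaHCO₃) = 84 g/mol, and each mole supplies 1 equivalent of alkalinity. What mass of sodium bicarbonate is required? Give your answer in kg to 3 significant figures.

116 kg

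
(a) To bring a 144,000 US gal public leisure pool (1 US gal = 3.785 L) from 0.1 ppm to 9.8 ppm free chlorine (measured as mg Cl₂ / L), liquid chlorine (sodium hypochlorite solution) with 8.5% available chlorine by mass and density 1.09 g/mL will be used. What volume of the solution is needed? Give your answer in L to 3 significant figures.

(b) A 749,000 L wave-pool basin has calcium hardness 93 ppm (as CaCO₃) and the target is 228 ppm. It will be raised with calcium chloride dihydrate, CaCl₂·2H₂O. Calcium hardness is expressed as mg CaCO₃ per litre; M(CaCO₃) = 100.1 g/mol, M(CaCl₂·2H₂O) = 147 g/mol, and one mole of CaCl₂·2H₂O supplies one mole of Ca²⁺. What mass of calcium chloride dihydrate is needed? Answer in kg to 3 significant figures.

(a) Volume: 144,000 US gal × 3.785 L/gal = 545,040 L.
(a) Chlorine deficit: 9.8 − 0.1 = 9.7 ppm = 9.7 mg/L as Cl₂.
(a) Cl₂ equivalent needed: 9.7 mg/L × 545,040 L = 5,287,000 mg = 5287 g.
(a) Product at 8.5% available chlorine: 5287 / 0.085 = 62,200 g.
(a) Volume at density 1.09 g/mL: 62,200 g ÷ 1.09 g/mL = 57,060 mL.

(b) Hardness to add: (228 − 93) = 135 mg/L as CaCO₃ × 749,000 L = 101,100 g as CaCO₃.
(b) Moles of Ca²⁺ (1 mol Ca²⁺ ≡ 1 mol CaCO₃): 101,100 / 100.1 g/mol = 1010 mol.
(b) Mass of CaCl₂·2H₂O: 1010 × 147 = 148,500 g.

(a) 57.1 L; (b) 148 kg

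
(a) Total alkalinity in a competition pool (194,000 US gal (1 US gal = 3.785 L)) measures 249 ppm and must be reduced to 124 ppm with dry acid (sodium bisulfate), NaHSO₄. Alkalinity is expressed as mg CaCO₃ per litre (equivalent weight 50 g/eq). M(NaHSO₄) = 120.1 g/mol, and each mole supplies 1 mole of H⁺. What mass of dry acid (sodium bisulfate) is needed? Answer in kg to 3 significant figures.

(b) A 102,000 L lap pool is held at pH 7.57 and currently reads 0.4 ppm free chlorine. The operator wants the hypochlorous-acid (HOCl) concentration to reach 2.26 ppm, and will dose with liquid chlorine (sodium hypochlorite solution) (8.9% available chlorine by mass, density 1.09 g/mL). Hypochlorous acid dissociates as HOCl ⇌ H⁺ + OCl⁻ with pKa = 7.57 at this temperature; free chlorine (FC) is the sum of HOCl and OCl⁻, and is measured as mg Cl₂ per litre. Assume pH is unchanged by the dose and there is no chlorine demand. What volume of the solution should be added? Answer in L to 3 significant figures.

(a) Volume: 194,000 US gal × 3.785 L/gal = 734,290 L.
(a) Alkalinity to neutralize: (249 − 124) = 125 mg/L as CaCO₃ × 734,290 L = 91,790 g as CaCO₃.
(a) Equivalents of H⁺ required: 91,790 ÷ 50 g/eq = 1836 eq = 1836 mol NaHSO₄.
(a) Mass of NaHSO₄: 1836 × 120.1 = 220,500 g.

(b) [OCl⁻]/[HOCl] = 10^(pH − pKa) = 10^(7.57 − 7.57) = 1; fraction as HOCl = 1/(1 + 1) = 0.5.
(b) Free chlorine required for 2.26 ppm HOCl: 2.26 / 0.5 = 4.52 ppm.
(b) FC to add: 4.52 − 0.4 = 4.12 mg/L as Cl₂.
(b) Cl₂ equivalent: 4.12 mg/L × 102,000 L = 420.2 g.
(b) Product at 8.9% available Cl: 420.2 / 0.089 = 4722 g.
(b) Volume: 4722 g ÷ 1.09 g/mL = 4332 mL.

(a) 220 kg; (b) 4.33 L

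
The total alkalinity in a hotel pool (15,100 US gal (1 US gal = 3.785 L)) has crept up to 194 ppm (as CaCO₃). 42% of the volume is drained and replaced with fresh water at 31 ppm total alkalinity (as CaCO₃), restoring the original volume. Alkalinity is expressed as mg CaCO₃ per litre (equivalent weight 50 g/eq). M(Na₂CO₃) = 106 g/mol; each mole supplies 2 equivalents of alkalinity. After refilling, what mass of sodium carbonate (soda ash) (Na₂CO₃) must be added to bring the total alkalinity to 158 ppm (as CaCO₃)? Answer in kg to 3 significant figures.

1.97 kg

Volume: 15,100 US gal × 3.785 L/gal = 57,154 L.
After draining 42% and refilling: 194 × 0.58 + 31 × 0.42 = 125.54 ppm.
Deficit to target: 158 − 125.54 = 32.46 mg/L.
As CaCO₃: 32.46 mg/L × 57,154 L = 1855 g; ÷ 50 g/eq ÷ 2 = 18.55 mol Na₂CO₃.
Mass: 18.55 × 106 = 1967 g.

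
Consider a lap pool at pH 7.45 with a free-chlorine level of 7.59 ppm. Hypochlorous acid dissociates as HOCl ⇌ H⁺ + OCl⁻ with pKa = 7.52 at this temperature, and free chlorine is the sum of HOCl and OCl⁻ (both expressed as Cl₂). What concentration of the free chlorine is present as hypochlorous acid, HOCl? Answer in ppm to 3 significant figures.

4.10 ppm

[OCl⁻]/[HOCl] = 10^(pH − pKa) = 10^(7.45 − 7.52) = 10^-0.07 = 0.8511.
Fraction as HOCl = 1 / (1 + 0.8511) = 0.5402.
HOCl = 0.5402 × 7.59 ppm = 4.1 ppm.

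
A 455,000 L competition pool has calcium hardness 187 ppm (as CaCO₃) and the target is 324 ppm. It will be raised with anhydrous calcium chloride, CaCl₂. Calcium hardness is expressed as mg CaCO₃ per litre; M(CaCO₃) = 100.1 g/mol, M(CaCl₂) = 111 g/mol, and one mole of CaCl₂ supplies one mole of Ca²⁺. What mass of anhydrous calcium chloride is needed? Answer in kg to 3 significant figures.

Hardness to add: (324 − 187) = 137 mg/L as CaCO₃ × 455,000 L = 62,340 g as CaCO₃.
Moles of Ca²⁺ (1 mol Ca²⁺ ≡ 1 mol CaCO₃): 62,340 / 100.1 g/mol = 622.7 mol.
Mass of CaCl₂: 622.7 × 111 = 69,120 g.

69.1 kg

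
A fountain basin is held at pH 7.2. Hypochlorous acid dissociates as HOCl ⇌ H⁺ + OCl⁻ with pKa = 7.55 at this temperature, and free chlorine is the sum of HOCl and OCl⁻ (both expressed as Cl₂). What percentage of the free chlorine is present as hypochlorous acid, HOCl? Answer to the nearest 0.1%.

[OCl⁻]/[HOCl] = 10^(pH − pKa) = 10^(7.2 − 7.55) = 10^-0.35 = 0.4467.
Fraction as HOCl = 1 / (1 + 0.4467) = 0.6912.

69.1%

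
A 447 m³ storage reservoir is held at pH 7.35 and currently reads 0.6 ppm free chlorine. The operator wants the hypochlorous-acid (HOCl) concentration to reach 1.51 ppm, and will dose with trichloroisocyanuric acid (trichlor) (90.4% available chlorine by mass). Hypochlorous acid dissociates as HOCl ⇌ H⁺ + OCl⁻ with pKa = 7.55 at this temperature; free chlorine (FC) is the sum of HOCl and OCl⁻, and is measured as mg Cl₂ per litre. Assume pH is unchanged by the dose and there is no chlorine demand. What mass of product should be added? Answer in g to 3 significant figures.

921 g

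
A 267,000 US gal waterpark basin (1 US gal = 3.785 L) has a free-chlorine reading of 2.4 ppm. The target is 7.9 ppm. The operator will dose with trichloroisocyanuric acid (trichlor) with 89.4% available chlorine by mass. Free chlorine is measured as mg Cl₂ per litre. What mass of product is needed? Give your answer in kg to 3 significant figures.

Volume: 267,000 US gal × 3.785 L/gal = 1,010,595 L.
Chlorine deficit: 7.9 − 2.4 = 5.5 ppm = 5.5 mg/L as Cl₂.
Cl₂ equivalent needed: 5.5 mg/L × 1,010,595 L = 5,558,000 mg = 5558 g.
Product at 89.4% available chlorine: 5558 / 0.894 = 6217 g.

6.22 kg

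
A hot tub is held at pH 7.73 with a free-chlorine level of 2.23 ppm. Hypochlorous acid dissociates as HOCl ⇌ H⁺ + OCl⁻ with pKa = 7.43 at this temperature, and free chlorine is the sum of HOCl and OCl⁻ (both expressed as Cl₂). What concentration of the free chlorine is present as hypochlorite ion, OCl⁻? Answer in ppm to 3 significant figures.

1.49 ppm

[OCl⁻]/[HOCl] = 10^(pH − pKa) = 10^(7.73 − 7.43) = 10^0.30 = 1.995.
Fraction as HOCl = 1 / (1 + 1.995) = 0.3339.
OCl⁻ = (1 − 0.3339) × 2.23 ppm = 1.485 ppm.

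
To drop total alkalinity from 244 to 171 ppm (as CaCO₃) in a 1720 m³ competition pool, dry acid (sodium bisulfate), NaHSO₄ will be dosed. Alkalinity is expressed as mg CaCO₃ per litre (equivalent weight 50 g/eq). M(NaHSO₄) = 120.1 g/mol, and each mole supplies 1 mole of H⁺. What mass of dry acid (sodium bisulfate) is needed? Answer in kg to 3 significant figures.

Volume: 1720 m³ = 1,720,000 L.
Alkalinity to neutralize: (244 − 171) = 73 mg/L as CaCO₃ × 1,720,000 L = 125,600 g as CaCO₃.
Equivalents of H⁺ required: 125,600 ÷ 50 g/eq = 2511 eq = 2511 mol NaHSO₄.
Mass of NaHSO₄: 2511 × 120.1 = 301,600 g.

302 kg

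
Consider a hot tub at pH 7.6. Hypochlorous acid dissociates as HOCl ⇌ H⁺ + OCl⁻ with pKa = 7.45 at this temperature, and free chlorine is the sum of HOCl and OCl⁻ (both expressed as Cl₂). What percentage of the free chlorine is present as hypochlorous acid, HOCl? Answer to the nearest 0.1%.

41.5%

[OCl⁻]/[HOCl] = 10^(pH − pKa) = 10^(7.6 − 7.45) = 10^0.15 = 1.413.
Fraction as HOCl = 1 / (1 + 1.413) = 0.4145.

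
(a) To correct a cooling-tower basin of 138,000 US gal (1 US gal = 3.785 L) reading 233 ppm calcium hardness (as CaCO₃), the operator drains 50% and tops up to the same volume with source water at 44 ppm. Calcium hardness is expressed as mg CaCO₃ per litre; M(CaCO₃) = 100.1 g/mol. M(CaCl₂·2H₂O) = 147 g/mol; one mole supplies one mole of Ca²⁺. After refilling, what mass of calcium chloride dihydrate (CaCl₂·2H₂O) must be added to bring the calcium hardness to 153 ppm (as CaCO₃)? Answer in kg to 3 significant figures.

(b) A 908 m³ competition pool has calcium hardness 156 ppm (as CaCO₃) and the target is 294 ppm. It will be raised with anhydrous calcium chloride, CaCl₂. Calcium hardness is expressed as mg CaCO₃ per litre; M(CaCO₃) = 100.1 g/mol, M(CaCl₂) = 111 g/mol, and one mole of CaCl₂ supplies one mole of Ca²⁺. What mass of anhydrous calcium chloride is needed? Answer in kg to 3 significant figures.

(a) 11.1 kg; (b) 139 kg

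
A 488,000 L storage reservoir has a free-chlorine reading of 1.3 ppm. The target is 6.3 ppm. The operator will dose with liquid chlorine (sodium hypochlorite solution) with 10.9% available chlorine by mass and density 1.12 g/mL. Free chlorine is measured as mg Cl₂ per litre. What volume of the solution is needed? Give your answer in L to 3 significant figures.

Chlorine deficit: 6.3 − 1.3 = 5 ppm = 5 mg/L as Cl₂.
Cl₂ equivalent needed: 5 mg/L × 488,000 L = 2,440,000 mg = 2440 g.
Product at 10.9% available chlorine: 2440 / 0.109 = 22,390 g.
Volume at density 1.12 g/mL: 22,390 g ÷ 1.12 g/mL = 19,990 mL.

20.0 L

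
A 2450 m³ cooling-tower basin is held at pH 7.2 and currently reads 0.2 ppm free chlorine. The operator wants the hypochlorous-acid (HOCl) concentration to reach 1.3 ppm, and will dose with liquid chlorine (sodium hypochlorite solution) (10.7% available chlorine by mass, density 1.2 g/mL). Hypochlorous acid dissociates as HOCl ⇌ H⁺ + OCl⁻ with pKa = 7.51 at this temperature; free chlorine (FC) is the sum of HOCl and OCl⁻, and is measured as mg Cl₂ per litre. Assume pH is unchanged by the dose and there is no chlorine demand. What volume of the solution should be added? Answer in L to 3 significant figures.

33.1 L

Volume: 2450 m³ = 2,450,000 L.
[OCl⁻]/[HOCl] = 10^(pH − pKa) = 10^(7.2 − 7.51) = 0.4898; fraction as HOCl = 1/(1 + 0.4898) = 0.6712.
Free chlorine required for 1.3 ppm HOCl: 1.3 / 0.6712 = 1.937 ppm.
FC to add: 1.937 − 0.2 = 1.737 mg/L as Cl₂.
Cl₂ equivalent: 1.737 mg/L × 2,450,000 L = 4255 g.
Product at 10.7% available Cl: 4255 / 0.107 = 39,770 g.
Volume: 39,770 g ÷ 1.2 g/mL = 33,140 mL.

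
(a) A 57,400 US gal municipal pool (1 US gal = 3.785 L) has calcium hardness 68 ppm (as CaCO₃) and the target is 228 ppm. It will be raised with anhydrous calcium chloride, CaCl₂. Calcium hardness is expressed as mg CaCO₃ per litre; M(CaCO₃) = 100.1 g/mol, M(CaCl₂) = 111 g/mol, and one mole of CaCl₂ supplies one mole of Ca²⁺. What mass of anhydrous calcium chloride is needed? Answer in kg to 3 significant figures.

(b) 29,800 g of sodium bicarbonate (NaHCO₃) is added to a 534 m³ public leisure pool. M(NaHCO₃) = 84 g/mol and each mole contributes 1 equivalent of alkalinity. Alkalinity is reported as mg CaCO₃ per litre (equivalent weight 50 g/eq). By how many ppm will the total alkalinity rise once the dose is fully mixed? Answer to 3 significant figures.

(a) 38.5 kg; (b) 33.2 ppm

(a) Volume: 57,400 US gal × 3.785 L/gal = 217,259 L.
(a) Hardness to add: (228 − 68) = 160 mg/L as CaCO₃ × 217,259 L = 34,760 g as CaCO₃.
(a) Moles of Ca²⁺ (1 mol Ca²⁺ ≡ 1 mol CaCO₃): 34,760 / 100.1 g/mol = 347.3 mol.
(a) Mass of CaCl₂: 347.3 × 111 = 38,550 g.

(b) Volume: 534 m³ = 534,000 L.
(b) Moles of NaHCO₃: 29,800 g ÷ 84 g/mol = 354.8 mol → 354.8 eq of alkalinity.
(b) As CaCO₃: 354.8 eq × 50 g/eq = 17,740 g.
(b) Rise: 17,740 g / 534,000 L × 1000 = 33.22 mg/L.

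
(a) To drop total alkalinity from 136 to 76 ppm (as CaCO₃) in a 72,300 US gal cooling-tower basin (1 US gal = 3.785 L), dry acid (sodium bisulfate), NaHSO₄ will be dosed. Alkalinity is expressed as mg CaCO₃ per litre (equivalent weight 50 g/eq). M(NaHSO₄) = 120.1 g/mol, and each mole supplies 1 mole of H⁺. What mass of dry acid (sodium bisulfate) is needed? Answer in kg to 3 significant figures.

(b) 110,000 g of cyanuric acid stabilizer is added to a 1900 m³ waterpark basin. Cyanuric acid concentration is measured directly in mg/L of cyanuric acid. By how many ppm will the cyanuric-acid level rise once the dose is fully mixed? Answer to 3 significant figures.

(a) Volume: 72,300 US gal × 3.785 L/gal = 273,656 L.
(a) Alkalinity to neutralize: (136 − 76) = 60 mg/L as CaCO₃ × 273,656 L = 16,420 g as CaCO₃.
(a) Equivalents of H⁺ required: 16,420 ÷ 50 g/eq = 328.4 eq = 328.4 mol NaHSO₄.
(a) Mass of NaHSO₄: 328.4 × 120.1 = 39,440 g.

(b) Volume: 1900 m³ = 1,900,000 L.
(b) Rise: 110,000 g / 1,900,000 L × 1000 = 57.89 mg/L.

(a) 39.4 kg; (b) 57.9 ppm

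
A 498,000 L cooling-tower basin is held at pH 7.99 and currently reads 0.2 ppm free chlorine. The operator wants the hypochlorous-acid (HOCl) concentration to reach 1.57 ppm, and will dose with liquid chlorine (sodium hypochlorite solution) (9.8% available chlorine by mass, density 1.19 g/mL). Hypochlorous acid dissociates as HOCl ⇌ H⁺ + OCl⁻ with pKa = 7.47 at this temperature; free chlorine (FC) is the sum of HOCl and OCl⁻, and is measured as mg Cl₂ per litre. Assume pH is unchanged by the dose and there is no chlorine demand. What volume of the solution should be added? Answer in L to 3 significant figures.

28.1 L

[OCl⁻]/[HOCl] = 10^(pH − pKa) = 10^(7.99 − 7.47) = 3.311; fraction as HOCl = 1/(1 + 3.311) = 0.2319.
Free chlorine required for 1.57 ppm HOCl: 1.57 / 0.2319 = 6.769 ppm.
FC to add: 6.769 − 0.2 = 6.569 mg/L as Cl₂.
Cl₂ equivalent: 6.569 mg/L × 498,000 L = 3271 g.
Product at 9.8% available Cl: 3271 / 0.098 = 33,380 g.
Volume: 33,380 g ÷ 1.19 g/mL = 28,050 mL.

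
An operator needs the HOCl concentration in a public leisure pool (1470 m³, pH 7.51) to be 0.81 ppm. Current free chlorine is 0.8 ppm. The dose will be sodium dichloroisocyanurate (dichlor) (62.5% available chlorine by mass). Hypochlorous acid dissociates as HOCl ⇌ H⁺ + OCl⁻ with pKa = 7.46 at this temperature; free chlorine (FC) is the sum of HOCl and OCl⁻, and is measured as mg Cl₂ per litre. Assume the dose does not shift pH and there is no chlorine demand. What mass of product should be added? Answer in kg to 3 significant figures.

2.16 kg

Volume: 1470 m³ = 1,470,000 L.
[OCl⁻]/[HOCl] = 10^(pH − pKa) = 10^(7.51 − 7.46) = 1.122; fraction as HOCl = 1/(1 + 1.122) = 0.4712.
Free chlorine required for 0.81 ppm HOCl: 0.81 / 0.4712 = 1.719 ppm.
FC to add: 1.719 − 0.8 = 0.9188 mg/L as Cl₂.
Cl₂ equivalent: 0.9188 mg/L × 1,470,000 L = 1351 g.
Product at 62.5% available Cl: 1351 / 0.625 = 2161 g.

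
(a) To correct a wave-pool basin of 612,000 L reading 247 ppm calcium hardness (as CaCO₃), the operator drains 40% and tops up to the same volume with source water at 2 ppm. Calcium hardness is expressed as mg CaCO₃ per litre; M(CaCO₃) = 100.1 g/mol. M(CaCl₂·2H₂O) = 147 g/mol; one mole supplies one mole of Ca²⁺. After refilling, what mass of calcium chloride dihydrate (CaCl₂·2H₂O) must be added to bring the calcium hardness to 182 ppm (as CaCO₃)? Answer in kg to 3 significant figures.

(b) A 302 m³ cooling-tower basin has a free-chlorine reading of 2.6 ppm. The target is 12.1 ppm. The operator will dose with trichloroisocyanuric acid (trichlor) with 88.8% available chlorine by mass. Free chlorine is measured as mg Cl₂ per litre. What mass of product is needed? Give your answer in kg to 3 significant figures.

(a) After draining 40% and refilling: 247 × 0.60 + 2 × 0.40 = 149 ppm.
(a) Deficit to target: 182 − 149 = 33 mg/L.
(a) As CaCO₃: 33 mg/L × 612,000 L = 20,200 g; ÷ 100.1 = 201.8 mol Ca²⁺.
(a) Mass: 201.8 × 147 = 29,660 g.

(b) Volume: 302 m³ = 302,000 L.
(b) Chlorine deficit: 12.1 − 2.6 = 9.5 ppm = 9.5 mg/L as Cl₂.
(b) Cl₂ equivalent needed: 9.5 mg/L × 302,000 L = 2,869,000 mg = 2869 g.
(b) Product at 88.8% available chlorine: 2869 / 0.888 = 3231 g.

(a) 29.7 kg; (b) 3.23 kg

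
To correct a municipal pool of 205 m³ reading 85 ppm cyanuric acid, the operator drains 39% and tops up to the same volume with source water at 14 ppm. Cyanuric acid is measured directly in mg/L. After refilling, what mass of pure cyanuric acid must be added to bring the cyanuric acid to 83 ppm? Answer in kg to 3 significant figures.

5.27 kg

Volume: 205 m³ = 205,000 L.
After draining 39% and refilling: 85 × 0.61 + 14 × 0.39 = 57.31 ppm.
Deficit to target: 83 − 57.31 = 25.69 mg/L.
Mass: 25.69 mg/L × 205,000 L = 5266 g cyanuric acid.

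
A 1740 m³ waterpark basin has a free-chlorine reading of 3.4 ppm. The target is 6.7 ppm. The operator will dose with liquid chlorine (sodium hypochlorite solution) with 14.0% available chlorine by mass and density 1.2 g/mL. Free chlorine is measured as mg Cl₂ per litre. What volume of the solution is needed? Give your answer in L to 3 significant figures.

Volume: 1740 m³ = 1,740,000 L.
Chlorine deficit: 6.7 − 3.4 = 3.3 ppm = 3.3 mg/L as Cl₂.
Cl₂ equivalent needed: 3.3 mg/L × 1,740,000 L = 5,742,000 mg = 5742 g.
Product at 14.0% available chlorine: 5742 / 0.14 = 41,010 g.
Volume at density 1.2 g/mL: 41,010 g ÷ 1.2 g/mL = 34,180 mL.

34.2 L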